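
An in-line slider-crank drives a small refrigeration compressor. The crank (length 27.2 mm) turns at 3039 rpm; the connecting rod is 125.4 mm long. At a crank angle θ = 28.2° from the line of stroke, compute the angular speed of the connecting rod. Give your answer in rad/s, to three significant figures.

ω = 318.2 rad/s (converted from 3039 rpm).
The rod makes angle φ with the slider axis where L sinφ = r sinθ; differentiating, L cosφ·φ̇ = r ω cosθ.
L cosφ = √(L² − r² sin²θ) = 0.12474 m.
|ω_rod| = r ω |cosθ| / √(L² − r² sin²θ) = 0.0272·318.2·0.88130/0.12474 = 61.157 rad/s.

61.2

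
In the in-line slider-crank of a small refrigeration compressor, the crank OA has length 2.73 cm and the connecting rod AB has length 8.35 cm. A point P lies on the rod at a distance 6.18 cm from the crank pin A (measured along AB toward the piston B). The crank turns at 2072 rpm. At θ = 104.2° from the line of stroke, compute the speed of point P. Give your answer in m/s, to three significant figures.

5.40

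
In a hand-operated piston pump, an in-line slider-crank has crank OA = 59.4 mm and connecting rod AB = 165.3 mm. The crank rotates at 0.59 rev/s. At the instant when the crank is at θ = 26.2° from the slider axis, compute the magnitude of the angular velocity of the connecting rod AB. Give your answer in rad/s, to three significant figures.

1.21

ω = 3.707 rad/s (converted from 0.59 rev/s).
The rod makes angle φ with the slider axis where L sinφ = r sinθ; differentiating, L cosφ·φ̇ = r ω cosθ.
L cosφ = √(L² − r² sin²θ) = 0.16321 m.
|ω_rod| = r ω |cosθ| / √(L² − r² sin²θ) = 0.0594·3.707·0.89726/0.16321 = 1.2106 rad/s.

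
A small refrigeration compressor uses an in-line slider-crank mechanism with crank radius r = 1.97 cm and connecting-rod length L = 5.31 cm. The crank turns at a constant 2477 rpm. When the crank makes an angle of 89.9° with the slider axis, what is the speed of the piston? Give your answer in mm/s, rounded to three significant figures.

5110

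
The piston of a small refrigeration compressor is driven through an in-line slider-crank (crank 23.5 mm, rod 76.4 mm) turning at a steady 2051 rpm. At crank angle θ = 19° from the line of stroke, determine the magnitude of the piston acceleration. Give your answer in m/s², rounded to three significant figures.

1290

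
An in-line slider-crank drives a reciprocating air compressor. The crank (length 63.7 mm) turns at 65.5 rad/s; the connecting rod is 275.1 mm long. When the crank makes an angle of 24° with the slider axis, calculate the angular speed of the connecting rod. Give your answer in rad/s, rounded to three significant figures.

ω = 65.5 rad/s
The rod makes angle φ with the slider axis where L sinφ = r sinθ; differentiating, L cosφ·φ̇ = r ω cosθ.
L cosφ = √(L² − r² sin²θ) = 0.27388 m.
|ω_rod| = r ω |cosθ| / √(L² − r² sin²θ) = 0.0637·65.5·0.91355/0.27388 = 13.917 rad/s.

13.9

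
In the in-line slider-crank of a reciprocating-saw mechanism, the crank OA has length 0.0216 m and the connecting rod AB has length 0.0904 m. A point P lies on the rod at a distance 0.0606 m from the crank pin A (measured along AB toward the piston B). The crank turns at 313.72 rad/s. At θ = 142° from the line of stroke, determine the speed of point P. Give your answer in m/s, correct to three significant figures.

4.04

ω = 313.7 rad/s.  Crank-pin speed |V_A| = rω = 6.7764 m/s, perpendicular to OA.
Rod angle: sinφ = −(r/L) sinθ ⇒ φ = -8.459°; ω_rod = −rω cosθ/√(L²−r²sin²θ) = +59.719 rad/s.
V_P = V_A + ω_rod × AP, with AP = 0.0606 m along the rod.
Components: V_Px = −rω sinθ − a·ω_rod·sinφ = -3.6396 m/s;  V_Py = rω cosθ + a·ω_rod·cosφ = -1.7603 m/s.
|V_P| = √(V_Px² + V_Py²) = 4.0429 m/s.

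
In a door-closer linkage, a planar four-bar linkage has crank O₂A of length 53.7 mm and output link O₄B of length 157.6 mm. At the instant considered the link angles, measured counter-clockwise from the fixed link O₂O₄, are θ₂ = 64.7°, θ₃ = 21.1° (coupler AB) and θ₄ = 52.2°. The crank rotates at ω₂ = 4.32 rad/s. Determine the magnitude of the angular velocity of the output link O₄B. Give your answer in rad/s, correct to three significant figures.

1.97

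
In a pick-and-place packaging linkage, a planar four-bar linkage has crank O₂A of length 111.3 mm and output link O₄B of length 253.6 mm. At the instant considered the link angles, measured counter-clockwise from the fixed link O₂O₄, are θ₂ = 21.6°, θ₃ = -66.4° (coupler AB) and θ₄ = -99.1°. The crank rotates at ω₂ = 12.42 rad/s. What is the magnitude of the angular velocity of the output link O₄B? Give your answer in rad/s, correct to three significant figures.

ω₂ = 12.42 rad/s
Differentiating the loop-closure r₂e^{iθ₂}+r₃e^{iθ₃}=r₁+r₄e^{iθ₄} gives r₂ω₂e^{iθ₂}+r₃ω₃e^{iθ₃}=r₄ω₄e^{iθ₄}.
Eliminating the other unknown: ω₄ = r₂ω₂ sin(θ₂−θ₃) / [r₄ sin(θ₄−θ₃)].
Numerator sine = +0.99939; denominator sine = -0.54024.
Result = 0.1113·12.42·(+0.99939) / (0.2536·(-0.54024)) = -10.084 rad/s; magnitude 10.084 rad/s.

10.1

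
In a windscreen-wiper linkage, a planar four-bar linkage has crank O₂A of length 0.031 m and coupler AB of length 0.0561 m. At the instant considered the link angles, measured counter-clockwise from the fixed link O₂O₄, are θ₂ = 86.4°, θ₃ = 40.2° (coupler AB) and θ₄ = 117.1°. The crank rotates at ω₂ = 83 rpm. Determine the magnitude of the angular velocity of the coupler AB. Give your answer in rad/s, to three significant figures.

2.52

ω₂ = 8.692 rad/s (from 83 rpm).
Differentiating the loop-closure r₂e^{iθ₂}+r₃e^{iθ₃}=r₁+r₄e^{iθ₄} gives r₂ω₂e^{iθ₂}+r₃ω₃e^{iθ₃}=r₄ω₄e^{iθ₄}.
Eliminating the other unknown: ω₃ = r₂ω₂ sin(θ₄−θ₂) / [r₃ sin(θ₃−θ₄)].
Numerator sine = +0.51054; denominator sine = -0.97398.
Result = 0.031·8.692·(+0.51054) / (0.0561·(-0.97398)) = -2.5176 rad/s; magnitude 2.5176 rad/s.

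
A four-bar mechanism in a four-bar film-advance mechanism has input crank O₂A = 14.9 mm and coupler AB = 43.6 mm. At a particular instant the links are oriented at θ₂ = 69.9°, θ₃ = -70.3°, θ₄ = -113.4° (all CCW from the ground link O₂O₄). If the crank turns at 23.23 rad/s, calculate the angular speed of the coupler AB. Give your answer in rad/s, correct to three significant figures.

0.669

ω₂ = 23.23 rad/s
Differentiating the loop-closure r₂e^{iθ₂}+r₃e^{iθ₃}=r₁+r₄e^{iθ₄} gives r₂ω₂e^{iθ₂}+r₃ω₃e^{iθ₃}=r₄ω₄e^{iθ₄}.
Eliminating the other unknown: ω₃ = r₂ω₂ sin(θ₄−θ₂) / [r₃ sin(θ₃−θ₄)].
Numerator sine = +0.05756; denominator sine = +0.68327.
Result = 0.0149·23.23·(+0.05756) / (0.0436·(+0.68327)) = +0.66881 rad/s; magnitude 0.66881 rad/s.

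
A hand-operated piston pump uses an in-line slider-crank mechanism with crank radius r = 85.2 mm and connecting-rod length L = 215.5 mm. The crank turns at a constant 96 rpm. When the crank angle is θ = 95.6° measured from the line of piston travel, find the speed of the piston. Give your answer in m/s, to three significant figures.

ω = 2π·96/60 = 10.05 rad/s
For an in-line slider-crank, x = r cosθ + √(L² − r² sin²θ), so v = −rω sinθ·[1 + r cosθ/√(L² − r² sin²θ)].
With r = 0.0852 m, L = 0.2155 m, θ = 95.6°: √(L² − r² sin²θ) = 0.19812 m.
v = −0.0852·10.05·0.99523·[1 + 0.0852·-0.09758/0.19812] = -0.81666 m/s.
|v| = 0.81666 m/s.

0.817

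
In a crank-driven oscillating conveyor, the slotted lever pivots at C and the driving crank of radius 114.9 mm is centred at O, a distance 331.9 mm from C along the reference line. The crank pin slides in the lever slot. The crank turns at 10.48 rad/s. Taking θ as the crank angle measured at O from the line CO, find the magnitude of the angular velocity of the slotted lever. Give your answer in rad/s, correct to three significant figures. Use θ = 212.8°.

ω = 10.48 rad/s
Crank pin A relative to C: A = (d + r cosθ, r sinθ); lever angle φ = atan2(r sinθ, d + r cosθ).
Differentiating tanφ: φ̇ = rω(d cosθ + r)/(d² + r² + 2dr cosθ).
d² + r² + 2dr cosθ = |CA|² = 0.0592491 m²;  d cosθ + r = -0.16408 m.
|ω_lever| = |0.1149·10.48·-0.16408| / 0.0592491 = 3.3348 rad/s.

3.33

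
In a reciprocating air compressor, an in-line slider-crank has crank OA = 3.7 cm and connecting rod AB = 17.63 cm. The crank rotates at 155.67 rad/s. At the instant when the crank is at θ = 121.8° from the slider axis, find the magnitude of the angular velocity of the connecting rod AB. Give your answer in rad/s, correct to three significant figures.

17.5

ω = 155.7 rad/s
The rod makes angle φ with the slider axis where L sinφ = r sinθ; differentiating, L cosφ·φ̇ = r ω cosθ.
L cosφ = √(L² − r² sin²θ) = 0.17347 m.
|ω_rod| = r ω |cosθ| / √(L² − r² sin²θ) = 0.037·155.7·0.52696/0.17347 = 17.496 rad/s.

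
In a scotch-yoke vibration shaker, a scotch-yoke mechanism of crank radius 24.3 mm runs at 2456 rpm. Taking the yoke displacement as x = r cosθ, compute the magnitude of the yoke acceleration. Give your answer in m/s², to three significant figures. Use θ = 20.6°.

1500

ω = 257.2 rad/s (from 2456 rpm).
x = r cosθ ⇒ ẍ = −rω² cosθ (ω constant).
|a| = rω²|cosθ| = 0.0243·(257.2)²·|cos 20.6°| = 1504.6 m/s².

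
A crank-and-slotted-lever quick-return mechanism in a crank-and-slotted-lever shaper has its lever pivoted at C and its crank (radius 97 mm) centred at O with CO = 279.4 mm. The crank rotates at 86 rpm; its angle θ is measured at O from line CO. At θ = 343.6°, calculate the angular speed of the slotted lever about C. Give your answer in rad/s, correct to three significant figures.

ω = 9.006 rad/s (from 86 rpm).
Crank pin A relative to C: A = (d + r cosθ, r sinθ); lever angle φ = atan2(r sinθ, d + r cosθ).
Differentiating tanφ: φ̇ = rω(d cosθ + r)/(d² + r² + 2dr cosθ).
d² + r² + 2dr cosθ = |CA|² = 0.139472 m²;  d cosθ + r = +0.36503 m.
|ω_lever| = |0.097·9.006·+0.36503| / 0.139472 = 2.2864 rad/s.

2.29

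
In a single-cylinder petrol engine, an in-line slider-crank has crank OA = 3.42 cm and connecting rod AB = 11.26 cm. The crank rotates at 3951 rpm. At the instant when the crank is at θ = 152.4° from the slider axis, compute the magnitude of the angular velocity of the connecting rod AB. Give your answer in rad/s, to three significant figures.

ω = 413.7 rad/s (converted from 3951 rpm).
The rod makes angle φ with the slider axis where L sinφ = r sinθ; differentiating, L cosφ·φ̇ = r ω cosθ.
L cosφ = √(L² − r² sin²θ) = 0.11148 m.
|ω_rod| = r ω |cosθ| / √(L² − r² sin²θ) = 0.0342·413.7·0.88620/0.11148 = 112.49 rad/s.

112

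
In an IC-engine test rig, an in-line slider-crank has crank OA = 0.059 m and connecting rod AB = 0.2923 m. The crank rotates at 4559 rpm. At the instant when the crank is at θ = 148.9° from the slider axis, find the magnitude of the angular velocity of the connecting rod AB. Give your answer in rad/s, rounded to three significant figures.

83.0

ω = 477.4 rad/s (converted from 4559 rpm).
The rod makes angle φ with the slider axis where L sinφ = r sinθ; differentiating, L cosφ·φ̇ = r ω cosθ.
L cosφ = √(L² − r² sin²θ) = 0.29071 m.
|ω_rod| = r ω |cosθ| / √(L² − r² sin²θ) = 0.059·477.4·0.85627/0.29071 = 82.967 rad/s.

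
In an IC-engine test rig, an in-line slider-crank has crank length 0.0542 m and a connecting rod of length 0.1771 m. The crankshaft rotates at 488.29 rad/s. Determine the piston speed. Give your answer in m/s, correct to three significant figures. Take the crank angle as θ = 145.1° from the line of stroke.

11.3

ω = 488.3 rad/s
For an in-line slider-crank, x = r cosθ + √(L² − r² sin²θ), so v = −rω sinθ·[1 + r cosθ/√(L² − r² sin²θ)].
With r = 0.0542 m, L = 0.1771 m, θ = 145.1°: √(L² − r² sin²θ) = 0.17436 m.
v = −0.0542·488.3·0.57215·[1 + 0.0542·-0.82015/0.17436] = -11.282 m/s.
|v| = 11.282 m/s.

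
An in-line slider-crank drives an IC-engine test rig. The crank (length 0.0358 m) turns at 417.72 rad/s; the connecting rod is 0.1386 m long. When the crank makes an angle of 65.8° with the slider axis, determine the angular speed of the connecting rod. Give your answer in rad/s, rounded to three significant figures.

ω = 417.7 rad/s
The rod makes angle φ with the slider axis where L sinφ = r sinθ; differentiating, L cosφ·φ̇ = r ω cosθ.
L cosφ = √(L² − r² sin²θ) = 0.1347 m.
|ω_rod| = r ω |cosθ| / √(L² − r² sin²θ) = 0.0358·417.7·0.40992/0.1347 = 45.51 rad/s.

45.5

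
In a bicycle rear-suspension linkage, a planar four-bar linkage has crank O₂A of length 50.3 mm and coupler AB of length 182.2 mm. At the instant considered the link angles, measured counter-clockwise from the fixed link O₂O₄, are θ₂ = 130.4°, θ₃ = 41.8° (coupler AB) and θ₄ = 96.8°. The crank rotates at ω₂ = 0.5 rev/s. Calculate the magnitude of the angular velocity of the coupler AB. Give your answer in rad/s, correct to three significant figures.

0.586

ω₂ = 3.142 rad/s (from 0.5 rev/s).
Differentiating the loop-closure r₂e^{iθ₂}+r₃e^{iθ₃}=r₁+r₄e^{iθ₄} gives r₂ω₂e^{iθ₂}+r₃ω₃e^{iθ₃}=r₄ω₄e^{iθ₄}.
Eliminating the other unknown: ω₃ = r₂ω₂ sin(θ₄−θ₂) / [r₃ sin(θ₃−θ₄)].
Numerator sine = -0.55339; denominator sine = -0.81915.
Result = 0.0503·3.142·(-0.55339) / (0.1822·(-0.81915)) = +0.58592 rad/s; magnitude 0.58592 rad/s.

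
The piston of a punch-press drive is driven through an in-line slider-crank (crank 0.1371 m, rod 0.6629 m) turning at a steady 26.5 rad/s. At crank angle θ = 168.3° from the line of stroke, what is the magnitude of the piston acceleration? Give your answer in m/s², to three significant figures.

ω = 26.5 rad/s
x(θ) = r cosθ + √(L² − r² sin²θ); with ω constant, a = ω²·d²x/dθ².
d²x/dθ² = −r cosθ − r²(cos2θ)/√u − r⁴ sin²2θ/(4u^{3/2}),  u = L² − r² sin²θ = 0.438663 m².
Substituting r = 0.1371 m, L = 0.6629 m, θ = 168.3°: d²x/dθ² = +0.10816 m.
a = ω²·d²x/dθ² = (26.5)²·(+0.10816) = +75.954 m/s²;  |a| = 75.954 m/s².

76.0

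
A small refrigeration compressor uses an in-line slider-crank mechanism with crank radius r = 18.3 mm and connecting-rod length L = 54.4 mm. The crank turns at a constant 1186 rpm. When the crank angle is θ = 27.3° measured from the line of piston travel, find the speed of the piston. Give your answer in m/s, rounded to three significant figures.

1.36

ω = 2π·1186/60 = 124.2 rad/s
For an in-line slider-crank, x = r cosθ + √(L² − r² sin²θ), so v = −rω sinθ·[1 + r cosθ/√(L² − r² sin²θ)].
With r = 0.0183 m, L = 0.0544 m, θ = 27.3°: √(L² − r² sin²θ) = 0.053749 m.
v = −0.0183·124.2·0.45865·[1 + 0.0183·0.88862/0.053749] = -1.3578 m/s.
|v| = 1.3578 m/s.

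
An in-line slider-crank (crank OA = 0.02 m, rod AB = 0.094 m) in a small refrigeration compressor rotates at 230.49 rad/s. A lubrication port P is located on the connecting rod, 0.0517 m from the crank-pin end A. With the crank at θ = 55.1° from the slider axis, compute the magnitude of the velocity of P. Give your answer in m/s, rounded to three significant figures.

ω = 230.5 rad/s.  Crank-pin speed |V_A| = rω = 4.6098 m/s, perpendicular to OA.
Rod angle: sinφ = −(r/L) sinθ ⇒ φ = -10.050°; ω_rod = −rω cosθ/√(L²−r²sin²θ) = -28.495 rad/s.
V_P = V_A + ω_rod × AP, with AP = 0.0517 m along the rod.
Components: V_Px = −rω sinθ − a·ω_rod·sinφ = -4.0378 m/s;  V_Py = rω cosθ + a·ω_rod·cosφ = +1.1869 m/s.
|V_P| = √(V_Px² + V_Py²) = 4.2086 m/s.

4.21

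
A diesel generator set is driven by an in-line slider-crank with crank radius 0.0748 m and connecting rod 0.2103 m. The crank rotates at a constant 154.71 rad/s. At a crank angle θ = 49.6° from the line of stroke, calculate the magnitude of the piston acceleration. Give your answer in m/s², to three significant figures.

ω = 154.7 rad/s
x(θ) = r cosθ + √(L² − r² sin²θ); with ω constant, a = ω²·d²x/dθ².
d²x/dθ² = −r cosθ − r²(cos2θ)/√u − r⁴ sin²2θ/(4u^{3/2}),  u = L² − r² sin²θ = 0.0409813 m².
Substituting r = 0.0748 m, L = 0.2103 m, θ = 49.6°: d²x/dθ² = -0.04498 m.
a = ω²·d²x/dθ² = (154.7)²·(-0.04498) = -1076.6 m/s²;  |a| = 1076.6 m/s².

1080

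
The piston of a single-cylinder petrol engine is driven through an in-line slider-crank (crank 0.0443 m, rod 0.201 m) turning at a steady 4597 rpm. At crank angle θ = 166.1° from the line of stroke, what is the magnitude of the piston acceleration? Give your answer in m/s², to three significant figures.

7960

ω = 2π·4597/60 = 481.4 rad/s
x(θ) = r cosθ + √(L² − r² sin²θ); with ω constant, a = ω²·d²x/dθ².
d²x/dθ² = −r cosθ − r²(cos2θ)/√u − r⁴ sin²2θ/(4u^{3/2}),  u = L² − r² sin²θ = 0.0402877 m².
Substituting r = 0.0443 m, L = 0.201 m, θ = 166.1°: d²x/dθ² = +0.034328 m.
a = ω²·d²x/dθ² = (481.4)²·(+0.034328) = +7955.3 m/s²;  |a| = 7955.3 m/s².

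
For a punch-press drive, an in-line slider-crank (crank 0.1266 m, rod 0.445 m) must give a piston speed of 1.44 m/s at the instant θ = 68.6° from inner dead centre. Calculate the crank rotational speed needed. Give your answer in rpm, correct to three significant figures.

105

For an in-line slider-crank, |v_piston| = rω|sinθ|·[1 + r cosθ/√(L² − r² sin²θ)].
With r = 0.1266 m, L = 0.445 m, θ = 68.6°: the bracketed kinematic factor |dx/dθ| = 0.13056 m.
ω = v/|dx/dθ| = 1.44/0.13056 = 11.029 rad/s.
N = 60ω/(2π) = 105.32 rpm.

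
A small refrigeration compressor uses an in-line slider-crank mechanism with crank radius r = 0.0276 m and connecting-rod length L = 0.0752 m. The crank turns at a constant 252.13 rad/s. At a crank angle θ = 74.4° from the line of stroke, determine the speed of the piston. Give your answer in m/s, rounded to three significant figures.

7.41

ω = 252.1 rad/s
For an in-line slider-crank, x = r cosθ + √(L² − r² sin²θ), so v = −rω sinθ·[1 + r cosθ/√(L² − r² sin²θ)].
With r = 0.0276 m, L = 0.0752 m, θ = 74.4°: √(L² − r² sin²θ) = 0.070345 m.
v = −0.0276·252.1·0.96316·[1 + 0.0276·0.26892/0.070345] = -7.4096 m/s.
|v| = 7.4096 m/s.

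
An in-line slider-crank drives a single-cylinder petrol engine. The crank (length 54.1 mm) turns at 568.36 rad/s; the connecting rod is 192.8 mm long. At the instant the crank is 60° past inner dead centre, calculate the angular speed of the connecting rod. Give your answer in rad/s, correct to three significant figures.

82.2

ω = 568.4 rad/s
The rod makes angle φ with the slider axis where L sinφ = r sinθ; differentiating, L cosφ·φ̇ = r ω cosθ.
L cosφ = √(L² − r² sin²θ) = 0.18702 m.
|ω_rod| = r ω |cosθ| / √(L² − r² sin²θ) = 0.0541·568.4·0.50000/0.18702 = 82.206 rad/s.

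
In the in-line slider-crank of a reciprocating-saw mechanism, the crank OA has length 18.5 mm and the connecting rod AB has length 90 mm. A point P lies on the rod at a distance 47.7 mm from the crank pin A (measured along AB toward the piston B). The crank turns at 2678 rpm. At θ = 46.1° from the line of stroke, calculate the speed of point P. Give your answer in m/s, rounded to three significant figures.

4.36

ω = 280.4 rad/s.  Crank-pin speed |V_A| = rω = 5.1881 m/s, perpendicular to OA.
Rod angle: sinφ = −(r/L) sinθ ⇒ φ = -8.518°; ω_rod = −rω cosθ/√(L²−r²sin²θ) = -40.418 rad/s.
V_P = V_A + ω_rod × AP, with AP = 0.0477 m along the rod.
Components: V_Px = −rω sinθ − a·ω_rod·sinφ = -4.0239 m/s;  V_Py = rω cosθ + a·ω_rod·cosφ = +1.6908 m/s.
|V_P| = √(V_Px² + V_Py²) = 4.3647 m/s.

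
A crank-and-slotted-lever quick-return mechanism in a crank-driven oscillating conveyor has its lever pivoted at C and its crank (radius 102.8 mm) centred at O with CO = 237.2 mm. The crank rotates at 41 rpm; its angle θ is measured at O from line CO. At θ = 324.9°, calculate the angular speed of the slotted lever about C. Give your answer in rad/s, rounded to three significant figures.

ω = 4.294 rad/s (from 41 rpm).
Crank pin A relative to C: A = (d + r cosθ, r sinθ); lever angle φ = atan2(r sinθ, d + r cosθ).
Differentiating tanφ: φ̇ = rω(d cosθ + r)/(d² + r² + 2dr cosθ).
d² + r² + 2dr cosθ = |CA|² = 0.106731 m²;  d cosθ + r = +0.29687 m.
|ω_lever| = |0.1028·4.294·+0.29687| / 0.106731 = 1.2276 rad/s.

1.23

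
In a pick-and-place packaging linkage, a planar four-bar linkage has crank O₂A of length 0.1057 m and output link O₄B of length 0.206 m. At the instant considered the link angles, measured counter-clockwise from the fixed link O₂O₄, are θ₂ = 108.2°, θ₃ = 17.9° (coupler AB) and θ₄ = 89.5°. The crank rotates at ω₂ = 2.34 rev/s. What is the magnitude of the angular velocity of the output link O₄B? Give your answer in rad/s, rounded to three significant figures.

7.95

ω₂ = 14.7 rad/s (from 2.34 rev/s).
Differentiating the loop-closure r₂e^{iθ₂}+r₃e^{iθ₃}=r₁+r₄e^{iθ₄} gives r₂ω₂e^{iθ₂}+r₃ω₃e^{iθ₃}=r₄ω₄e^{iθ₄}.
Eliminating the other unknown: ω₄ = r₂ω₂ sin(θ₂−θ₃) / [r₄ sin(θ₄−θ₃)].
Numerator sine = +0.99999; denominator sine = +0.94888.
Result = 0.1057·14.7·(+0.99999) / (0.206·(+0.94888)) = +7.9504 rad/s; magnitude 7.9504 rad/s.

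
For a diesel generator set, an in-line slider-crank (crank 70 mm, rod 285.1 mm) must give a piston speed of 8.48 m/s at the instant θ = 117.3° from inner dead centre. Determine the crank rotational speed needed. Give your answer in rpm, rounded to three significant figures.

For an in-line slider-crank, |v_piston| = rω|sinθ|·[1 + r cosθ/√(L² − r² sin²θ)].
With r = 0.07 m, L = 0.2851 m, θ = 117.3°: the bracketed kinematic factor |dx/dθ| = 0.055026 m.
ω = v/|dx/dθ| = 8.48/0.055026 = 154.11 rad/s.
N = 60ω/(2π) = 1471.6 rpm.

1470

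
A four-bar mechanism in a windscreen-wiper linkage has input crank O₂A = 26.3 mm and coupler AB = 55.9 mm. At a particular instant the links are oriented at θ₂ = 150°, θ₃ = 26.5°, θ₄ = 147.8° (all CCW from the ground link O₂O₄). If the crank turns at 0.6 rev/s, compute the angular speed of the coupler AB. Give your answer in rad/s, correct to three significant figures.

ω₂ = 3.77 rad/s (from 0.6 rev/s).
Differentiating the loop-closure r₂e^{iθ₂}+r₃e^{iθ₃}=r₁+r₄e^{iθ₄} gives r₂ω₂e^{iθ₂}+r₃ω₃e^{iθ₃}=r₄ω₄e^{iθ₄}.
Eliminating the other unknown: ω₃ = r₂ω₂ sin(θ₄−θ₂) / [r₃ sin(θ₃−θ₄)].
Numerator sine = -0.03839; denominator sine = -0.85446.
Result = 0.0263·3.77·(-0.03839) / (0.0559·(-0.85446)) = +0.079685 rad/s; magnitude 0.079685 rad/s.

0.0797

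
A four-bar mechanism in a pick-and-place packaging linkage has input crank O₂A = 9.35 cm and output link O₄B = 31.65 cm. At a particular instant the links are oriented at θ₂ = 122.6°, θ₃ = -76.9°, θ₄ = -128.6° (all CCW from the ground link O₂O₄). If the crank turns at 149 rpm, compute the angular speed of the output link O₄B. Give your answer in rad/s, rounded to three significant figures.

1.96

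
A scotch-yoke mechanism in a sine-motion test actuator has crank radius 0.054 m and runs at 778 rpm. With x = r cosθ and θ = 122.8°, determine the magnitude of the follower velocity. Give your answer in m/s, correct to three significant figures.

3.70

ω = 81.47 rad/s (from 778 rpm).
x = r cosθ ⇒ ẋ = −rω sinθ.
|v| = rω|sinθ| = 0.054·81.47·|sin 122.8°| = 3.6981 m/s.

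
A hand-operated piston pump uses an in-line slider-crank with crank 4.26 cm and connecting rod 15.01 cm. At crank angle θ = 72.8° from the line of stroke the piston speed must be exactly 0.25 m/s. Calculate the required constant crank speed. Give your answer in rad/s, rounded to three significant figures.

For an in-line slider-crank, |v_piston| = rω|sinθ|·[1 + r cosθ/√(L² − r² sin²θ)].
With r = 0.0426 m, L = 0.1501 m, θ = 72.8°: the bracketed kinematic factor |dx/dθ| = 0.044243 m.
ω = v/|dx/dθ| = 0.25/0.044243 = 5.6506 rad/s.

5.65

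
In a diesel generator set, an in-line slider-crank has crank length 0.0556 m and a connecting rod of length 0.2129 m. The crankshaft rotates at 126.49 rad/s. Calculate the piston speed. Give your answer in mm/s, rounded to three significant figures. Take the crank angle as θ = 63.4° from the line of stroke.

7040

ω = 126.5 rad/s
For an in-line slider-crank, x = r cosθ + √(L² − r² sin²θ), so v = −rω sinθ·[1 + r cosθ/√(L² − r² sin²θ)].
With r = 0.0556 m, L = 0.2129 m, θ = 63.4°: √(L² − r² sin²θ) = 0.20701 m.
v = −0.0556·126.5·0.89415·[1 + 0.0556·0.44776/0.20701] = -7.0447 m/s.
|v| = 7.0447 m/s = 7044.7 mm/s.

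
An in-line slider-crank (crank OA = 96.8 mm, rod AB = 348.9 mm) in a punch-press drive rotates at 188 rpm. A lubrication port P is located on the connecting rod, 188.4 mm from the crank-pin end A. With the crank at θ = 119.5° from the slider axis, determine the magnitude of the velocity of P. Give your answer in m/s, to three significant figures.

1.59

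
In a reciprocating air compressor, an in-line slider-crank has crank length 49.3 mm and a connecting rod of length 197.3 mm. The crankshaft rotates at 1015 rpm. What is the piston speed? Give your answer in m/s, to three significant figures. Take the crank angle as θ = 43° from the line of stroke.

ω = 2π·1015/60 = 106.3 rad/s
For an in-line slider-crank, x = r cosθ + √(L² − r² sin²θ), so v = −rω sinθ·[1 + r cosθ/√(L² − r² sin²θ)].
With r = 0.0493 m, L = 0.1973 m, θ = 43°: √(L² − r² sin²θ) = 0.19441 m.
v = −0.0493·106.3·0.68200·[1 + 0.0493·0.73135/0.19441] = -4.2365 m/s.
|v| = 4.2365 m/s.

4.24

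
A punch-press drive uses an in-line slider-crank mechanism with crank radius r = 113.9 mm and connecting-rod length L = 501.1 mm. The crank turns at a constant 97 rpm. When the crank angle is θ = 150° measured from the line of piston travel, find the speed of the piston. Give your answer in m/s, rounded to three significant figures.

0.464

ω = 2π·97/60 = 10.16 rad/s
For an in-line slider-crank, x = r cosθ + √(L² − r² sin²θ), so v = −rω sinθ·[1 + r cosθ/√(L² − r² sin²θ)].
With r = 0.1139 m, L = 0.5011 m, θ = 150°: √(L² − r² sin²θ) = 0.49785 m.
v = −0.1139·10.16·0.50000·[1 + 0.1139·-0.86603/0.49785] = -0.46387 m/s.
|v| = 0.46387 m/s.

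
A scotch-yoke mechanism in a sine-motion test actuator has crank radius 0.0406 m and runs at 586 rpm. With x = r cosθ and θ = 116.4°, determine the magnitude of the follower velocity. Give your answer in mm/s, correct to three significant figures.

2230

ω = 61.37 rad/s (from 586 rpm).
x = r cosθ ⇒ ẋ = −rω sinθ.
|v| = rω|sinθ| = 0.0406·61.37·|sin 116.4°| = 2.2316 m/s = 2231.6 mm/s.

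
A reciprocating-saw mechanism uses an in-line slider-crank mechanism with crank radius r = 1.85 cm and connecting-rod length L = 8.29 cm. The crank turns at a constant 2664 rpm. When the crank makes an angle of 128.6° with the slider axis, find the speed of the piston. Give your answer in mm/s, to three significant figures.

ω = 2π·2664/60 = 279 rad/s
For an in-line slider-crank, x = r cosθ + √(L² − r² sin²θ), so v = −rω sinθ·[1 + r cosθ/√(L² − r² sin²θ)].
With r = 0.0185 m, L = 0.0829 m, θ = 128.6°: √(L² − r² sin²θ) = 0.081629 m.
v = −0.0185·279·0.78152·[1 + 0.0185·-0.62388/0.081629] = -3.4631 m/s.
|v| = 3.4631 m/s = 3463.1 mm/s.

3460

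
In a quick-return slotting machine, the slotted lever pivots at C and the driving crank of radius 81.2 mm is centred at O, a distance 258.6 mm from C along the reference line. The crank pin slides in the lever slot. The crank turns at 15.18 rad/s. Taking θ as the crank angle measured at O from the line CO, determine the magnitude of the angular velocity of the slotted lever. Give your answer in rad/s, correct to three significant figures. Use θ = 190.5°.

ω = 15.18 rad/s
Crank pin A relative to C: A = (d + r cosθ, r sinθ); lever angle φ = atan2(r sinθ, d + r cosθ).
Differentiating tanφ: φ̇ = rω(d cosθ + r)/(d² + r² + 2dr cosθ).
d² + r² + 2dr cosθ = |CA|² = 0.032174 m²;  d cosθ + r = -0.17307 m.
|ω_lever| = |0.0812·15.18·-0.17307| / 0.032174 = 6.6305 rad/s.

6.63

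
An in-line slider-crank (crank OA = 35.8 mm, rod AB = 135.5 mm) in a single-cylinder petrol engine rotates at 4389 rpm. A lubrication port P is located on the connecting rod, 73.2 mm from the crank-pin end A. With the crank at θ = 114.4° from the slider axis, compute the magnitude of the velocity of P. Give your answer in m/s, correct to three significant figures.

ω = 459.6 rad/s.  Crank-pin speed |V_A| = rω = 16.454 m/s, perpendicular to OA.
Rod angle: sinφ = −(r/L) sinθ ⇒ φ = -13.922°; ω_rod = −rω cosθ/√(L²−r²sin²θ) = +51.683 rad/s.
V_P = V_A + ω_rod × AP, with AP = 0.0732 m along the rod.
Components: V_Px = −rω sinθ − a·ω_rod·sinφ = -14.074 m/s;  V_Py = rω cosθ + a·ω_rod·cosφ = -3.1253 m/s.
|V_P| = √(V_Px² + V_Py²) = 14.417 m/s.

14.4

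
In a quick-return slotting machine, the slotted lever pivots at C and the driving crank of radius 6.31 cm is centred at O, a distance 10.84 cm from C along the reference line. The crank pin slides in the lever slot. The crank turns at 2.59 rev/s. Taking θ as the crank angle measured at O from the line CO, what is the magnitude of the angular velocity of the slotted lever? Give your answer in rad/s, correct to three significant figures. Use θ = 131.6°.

ω = 16.27 rad/s (from 2.59 rev/s).
Crank pin A relative to C: A = (d + r cosθ, r sinθ); lever angle φ = atan2(r sinθ, d + r cosθ).
Differentiating tanφ: φ̇ = rω(d cosθ + r)/(d² + r² + 2dr cosθ).
d² + r² + 2dr cosθ = |CA|² = 0.00664961 m²;  d cosθ + r = -0.0088696 m.
|ω_lever| = |0.0631·16.27·-0.0088696| / 0.00664961 = 1.3697 rad/s.

1.37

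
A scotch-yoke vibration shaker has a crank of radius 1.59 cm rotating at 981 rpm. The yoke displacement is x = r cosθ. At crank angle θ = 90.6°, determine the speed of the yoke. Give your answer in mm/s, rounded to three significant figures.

1630

ω = 102.7 rad/s (from 981 rpm).
x = r cosθ ⇒ ẋ = −rω sinθ.
|v| = rω|sinθ| = 0.0159·102.7·|sin 90.6°| = 1.6333 m/s = 1633.3 mm/s.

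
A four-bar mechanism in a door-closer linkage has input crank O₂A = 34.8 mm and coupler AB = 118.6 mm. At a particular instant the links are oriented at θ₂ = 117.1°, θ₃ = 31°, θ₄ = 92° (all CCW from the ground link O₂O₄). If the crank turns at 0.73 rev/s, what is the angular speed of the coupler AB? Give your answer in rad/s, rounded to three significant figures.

ω₂ = 4.587 rad/s (from 0.73 rev/s).
Differentiating the loop-closure r₂e^{iθ₂}+r₃e^{iθ₃}=r₁+r₄e^{iθ₄} gives r₂ω₂e^{iθ₂}+r₃ω₃e^{iθ₃}=r₄ω₄e^{iθ₄}.
Eliminating the other unknown: ω₃ = r₂ω₂ sin(θ₄−θ₂) / [r₃ sin(θ₃−θ₄)].
Numerator sine = -0.42420; denominator sine = -0.87462.
Result = 0.0348·4.587·(-0.42420) / (0.1186·(-0.87462)) = +0.65275 rad/s; magnitude 0.65275 rad/s.

0.653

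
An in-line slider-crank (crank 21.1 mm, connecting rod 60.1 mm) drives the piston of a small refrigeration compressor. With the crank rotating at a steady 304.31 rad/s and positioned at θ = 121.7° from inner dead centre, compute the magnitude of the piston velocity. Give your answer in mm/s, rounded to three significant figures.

ω = 304.3 rad/s
For an in-line slider-crank, x = r cosθ + √(L² − r² sin²θ), so v = −rω sinθ·[1 + r cosθ/√(L² − r² sin²θ)].
With r = 0.0211 m, L = 0.0601 m, θ = 121.7°: √(L² − r² sin²θ) = 0.057356 m.
v = −0.0211·304.3·0.85081·[1 + 0.0211·-0.52547/0.057356] = -4.407 m/s.
|v| = 4.407 m/s = 4407 mm/s.

4410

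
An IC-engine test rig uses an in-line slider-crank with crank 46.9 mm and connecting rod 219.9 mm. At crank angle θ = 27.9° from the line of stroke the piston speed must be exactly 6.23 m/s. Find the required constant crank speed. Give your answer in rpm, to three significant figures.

2280

For an in-line slider-crank, |v_piston| = rω|sinθ|·[1 + r cosθ/√(L² − r² sin²θ)].
With r = 0.0469 m, L = 0.2199 m, θ = 27.9°: the bracketed kinematic factor |dx/dθ| = 0.026103 m.
ω = v/|dx/dθ| = 6.23/0.026103 = 238.67 rad/s.
N = 60ω/(2π) = 2279.1 rpm.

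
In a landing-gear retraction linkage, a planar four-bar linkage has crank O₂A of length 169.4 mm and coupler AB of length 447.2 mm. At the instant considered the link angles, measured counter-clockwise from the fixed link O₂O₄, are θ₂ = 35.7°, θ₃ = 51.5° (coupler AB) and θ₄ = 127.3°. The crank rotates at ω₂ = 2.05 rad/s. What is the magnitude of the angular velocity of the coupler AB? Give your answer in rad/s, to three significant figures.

0.801

ω₂ = 2.05 rad/s
Differentiating the loop-closure r₂e^{iθ₂}+r₃e^{iθ₃}=r₁+r₄e^{iθ₄} gives r₂ω₂e^{iθ₂}+r₃ω₃e^{iθ₃}=r₄ω₄e^{iθ₄}.
Eliminating the other unknown: ω₃ = r₂ω₂ sin(θ₄−θ₂) / [r₃ sin(θ₃−θ₄)].
Numerator sine = +0.99961; denominator sine = -0.96945.
Result = 0.1694·2.05·(+0.99961) / (0.4472·(-0.96945)) = -0.80071 rad/s; magnitude 0.80071 rad/s.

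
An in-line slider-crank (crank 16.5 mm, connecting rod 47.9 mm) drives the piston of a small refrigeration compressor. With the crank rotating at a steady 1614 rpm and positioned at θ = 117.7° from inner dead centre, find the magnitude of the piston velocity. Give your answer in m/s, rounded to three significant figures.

2.05

ω = 2π·1614/60 = 169 rad/s
For an in-line slider-crank, x = r cosθ + √(L² − r² sin²θ), so v = −rω sinθ·[1 + r cosθ/√(L² − r² sin²θ)].
With r = 0.0165 m, L = 0.0479 m, θ = 117.7°: √(L² − r² sin²θ) = 0.045618 m.
v = −0.0165·169·0.88539·[1 + 0.0165·-0.46484/0.045618] = -2.054 m/s.
|v| = 2.054 m/s.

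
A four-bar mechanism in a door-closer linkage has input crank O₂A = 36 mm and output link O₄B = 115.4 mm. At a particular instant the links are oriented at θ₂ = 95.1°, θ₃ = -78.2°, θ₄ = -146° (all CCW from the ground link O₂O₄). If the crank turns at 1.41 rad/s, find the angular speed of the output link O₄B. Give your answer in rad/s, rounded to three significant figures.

ω₂ = 1.41 rad/s
Differentiating the loop-closure r₂e^{iθ₂}+r₃e^{iθ₃}=r₁+r₄e^{iθ₄} gives r₂ω₂e^{iθ₂}+r₃ω₃e^{iθ₃}=r₄ω₄e^{iθ₄}.
Eliminating the other unknown: ω₄ = r₂ω₂ sin(θ₂−θ₃) / [r₄ sin(θ₄−θ₃)].
Numerator sine = +0.11667; denominator sine = -0.92587.
Result = 0.036·1.41·(+0.11667) / (0.1154·(-0.92587)) = -0.055428 rad/s; magnitude 0.055428 rad/s.

0.0554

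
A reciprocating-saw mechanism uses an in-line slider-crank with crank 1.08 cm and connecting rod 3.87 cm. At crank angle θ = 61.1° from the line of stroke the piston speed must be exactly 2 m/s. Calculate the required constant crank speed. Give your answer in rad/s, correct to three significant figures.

For an in-line slider-crank, |v_piston| = rω|sinθ|·[1 + r cosθ/√(L² − r² sin²θ)].
With r = 0.0108 m, L = 0.0387 m, θ = 61.1°: the bracketed kinematic factor |dx/dθ| = 0.01077 m.
ω = v/|dx/dθ| = 2/0.01077 = 185.7 rad/s.

186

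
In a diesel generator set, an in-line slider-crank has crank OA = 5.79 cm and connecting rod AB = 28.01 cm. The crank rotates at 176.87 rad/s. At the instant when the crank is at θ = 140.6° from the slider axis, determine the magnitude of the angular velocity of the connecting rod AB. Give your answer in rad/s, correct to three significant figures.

ω = 176.9 rad/s
The rod makes angle φ with the slider axis where L sinφ = r sinθ; differentiating, L cosφ·φ̇ = r ω cosθ.
L cosφ = √(L² − r² sin²θ) = 0.27768 m.
|ω_rod| = r ω |cosθ| / √(L² − r² sin²θ) = 0.0579·176.9·0.77273/0.27768 = 28.498 rad/s.

28.5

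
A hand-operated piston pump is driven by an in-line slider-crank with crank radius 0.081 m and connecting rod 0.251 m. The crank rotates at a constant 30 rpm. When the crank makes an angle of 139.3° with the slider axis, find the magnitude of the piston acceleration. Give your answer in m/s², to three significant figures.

0.560

ω = 2π·30/60 = 3.142 rad/s
x(θ) = r cosθ + √(L² − r² sin²θ); with ω constant, a = ω²·d²x/dθ².
d²x/dθ² = −r cosθ − r²(cos2θ)/√u − r⁴ sin²2θ/(4u^{3/2}),  u = L² − r² sin²θ = 0.0602111 m².
Substituting r = 0.081 m, L = 0.251 m, θ = 139.3°: d²x/dθ² = +0.056698 m.
a = ω²·d²x/dθ² = (3.142)²·(+0.056698) = +0.55959 m/s²;  |a| = 0.55959 m/s².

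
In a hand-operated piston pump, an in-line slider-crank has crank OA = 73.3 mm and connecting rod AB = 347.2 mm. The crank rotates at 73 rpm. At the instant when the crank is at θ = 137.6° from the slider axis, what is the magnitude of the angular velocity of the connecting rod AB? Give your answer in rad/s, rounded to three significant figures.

ω = 7.645 rad/s (converted from 73 rpm).
The rod makes angle φ with the slider axis where L sinφ = r sinθ; differentiating, L cosφ·φ̇ = r ω cosθ.
L cosφ = √(L² − r² sin²θ) = 0.34366 m.
|ω_rod| = r ω |cosθ| / √(L² − r² sin²θ) = 0.0733·7.645·0.73846/0.34366 = 1.2041 rad/s.

1.20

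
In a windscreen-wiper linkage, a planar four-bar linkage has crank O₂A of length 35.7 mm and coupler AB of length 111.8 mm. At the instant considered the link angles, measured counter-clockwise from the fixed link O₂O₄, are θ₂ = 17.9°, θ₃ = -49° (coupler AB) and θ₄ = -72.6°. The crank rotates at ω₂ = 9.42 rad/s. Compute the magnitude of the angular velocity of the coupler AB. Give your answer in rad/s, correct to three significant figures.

7.51

ω₂ = 9.42 rad/s
Differentiating the loop-closure r₂e^{iθ₂}+r₃e^{iθ₃}=r₁+r₄e^{iθ₄} gives r₂ω₂e^{iθ₂}+r₃ω₃e^{iθ₃}=r₄ω₄e^{iθ₄}.
Eliminating the other unknown: ω₃ = r₂ω₂ sin(θ₄−θ₂) / [r₃ sin(θ₃−θ₄)].
Numerator sine = -0.99996; denominator sine = +0.40035.
Result = 0.0357·9.42·(-0.99996) / (0.1118·(+0.40035)) = -7.5131 rad/s; magnitude 7.5131 rad/s.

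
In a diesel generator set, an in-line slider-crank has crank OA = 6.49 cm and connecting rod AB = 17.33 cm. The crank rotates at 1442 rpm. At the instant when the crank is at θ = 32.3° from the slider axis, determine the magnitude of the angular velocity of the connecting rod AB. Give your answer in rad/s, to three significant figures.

48.8

ω = 151 rad/s (converted from 1442 rpm).
The rod makes angle φ with the slider axis where L sinφ = r sinθ; differentiating, L cosφ·φ̇ = r ω cosθ.
L cosφ = √(L² − r² sin²θ) = 0.16979 m.
|ω_rod| = r ω |cosθ| / √(L² − r² sin²θ) = 0.0649·151·0.84526/0.16979 = 48.787 rad/s.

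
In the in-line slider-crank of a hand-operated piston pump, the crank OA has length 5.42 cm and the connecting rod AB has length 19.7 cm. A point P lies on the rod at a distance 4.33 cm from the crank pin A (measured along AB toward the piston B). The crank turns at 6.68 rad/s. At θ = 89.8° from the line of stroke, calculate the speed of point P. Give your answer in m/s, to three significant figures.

ω = 6.68 rad/s.  Crank-pin speed |V_A| = rω = 0.36206 m/s, perpendicular to OA.
Rod angle: sinφ = −(r/L) sinθ ⇒ φ = -15.969°; ω_rod = −rω cosθ/√(L²−r²sin²θ) = -0.0066728 rad/s.
V_P = V_A + ω_rod × AP, with AP = 0.0433 m along the rod.
Components: V_Px = −rω sinθ − a·ω_rod·sinφ = -0.36213 m/s;  V_Py = rω cosθ + a·ω_rod·cosφ = +0.00098603 m/s.
|V_P| = √(V_Px² + V_Py²) = 0.36213 m/s.

0.362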